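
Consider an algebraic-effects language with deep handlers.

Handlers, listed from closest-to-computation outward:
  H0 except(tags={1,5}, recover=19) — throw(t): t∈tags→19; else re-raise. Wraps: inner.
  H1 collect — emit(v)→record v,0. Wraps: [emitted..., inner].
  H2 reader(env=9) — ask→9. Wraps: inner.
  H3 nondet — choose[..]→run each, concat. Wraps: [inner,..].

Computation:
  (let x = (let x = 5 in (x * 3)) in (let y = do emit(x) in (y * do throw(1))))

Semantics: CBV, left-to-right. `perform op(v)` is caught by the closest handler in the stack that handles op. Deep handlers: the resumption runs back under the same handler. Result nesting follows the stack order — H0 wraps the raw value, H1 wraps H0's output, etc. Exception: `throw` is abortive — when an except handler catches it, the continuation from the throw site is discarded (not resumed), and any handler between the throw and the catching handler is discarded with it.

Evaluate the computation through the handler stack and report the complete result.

Answer: [[15, 19]]

Step-by-step:
emit(15) @ H1 ⇒ out+=15
throw(1) @ H0 caught ⇒ 19
H1 returns [15, 19]
H2 returns [15, 19]
H3 returns [[15, 19]]
= [[15, 19]]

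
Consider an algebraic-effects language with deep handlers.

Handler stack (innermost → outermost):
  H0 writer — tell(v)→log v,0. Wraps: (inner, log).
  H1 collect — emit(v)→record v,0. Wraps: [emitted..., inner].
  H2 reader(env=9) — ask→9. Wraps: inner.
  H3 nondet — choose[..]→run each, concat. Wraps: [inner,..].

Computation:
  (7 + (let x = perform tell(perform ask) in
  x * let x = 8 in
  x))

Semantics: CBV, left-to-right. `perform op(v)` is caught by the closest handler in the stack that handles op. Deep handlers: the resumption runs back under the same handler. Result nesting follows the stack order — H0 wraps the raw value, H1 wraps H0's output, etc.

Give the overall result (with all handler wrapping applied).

Answer: [[(7, (9))]]

Step-by-step:
ask @ H2 ⇒ 9
tell(9) @ H0 ⇒ log+=9
H0 returns (7, (9))
H1 returns [(7, (9))]
H2 returns [(7, (9))]
H3 returns [[(7, (9))]]
= [[(7, (9))]]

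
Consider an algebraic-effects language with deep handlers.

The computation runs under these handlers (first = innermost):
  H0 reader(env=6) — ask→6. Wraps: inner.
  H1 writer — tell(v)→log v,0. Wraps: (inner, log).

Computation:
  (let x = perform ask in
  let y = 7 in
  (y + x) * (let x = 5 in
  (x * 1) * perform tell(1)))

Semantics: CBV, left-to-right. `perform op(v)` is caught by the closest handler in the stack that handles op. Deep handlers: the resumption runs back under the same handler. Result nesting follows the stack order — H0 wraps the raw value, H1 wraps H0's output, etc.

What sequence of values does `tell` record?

Step-by-step:
ask @ H0 ⇒ 6
tell(1) @ H1 ⇒ log+=1
H0 returns 0
H1 returns (0, (1))
= (0, (1))

Answer: (1)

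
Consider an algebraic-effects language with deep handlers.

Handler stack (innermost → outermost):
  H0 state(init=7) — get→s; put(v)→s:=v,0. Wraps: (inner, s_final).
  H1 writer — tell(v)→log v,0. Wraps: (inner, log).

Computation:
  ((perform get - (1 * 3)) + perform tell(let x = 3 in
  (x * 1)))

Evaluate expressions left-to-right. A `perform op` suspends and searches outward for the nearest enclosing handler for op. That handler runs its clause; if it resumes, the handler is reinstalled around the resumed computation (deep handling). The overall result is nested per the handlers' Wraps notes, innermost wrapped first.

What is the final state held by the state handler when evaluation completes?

Working:
get @ H0 ⇒ 7
tell(3) @ H1 ⇒ log+=3
H0 returns (4, 7)
H1 returns ((4, 7), (3))
= ((4, 7), (3))

Answer: 7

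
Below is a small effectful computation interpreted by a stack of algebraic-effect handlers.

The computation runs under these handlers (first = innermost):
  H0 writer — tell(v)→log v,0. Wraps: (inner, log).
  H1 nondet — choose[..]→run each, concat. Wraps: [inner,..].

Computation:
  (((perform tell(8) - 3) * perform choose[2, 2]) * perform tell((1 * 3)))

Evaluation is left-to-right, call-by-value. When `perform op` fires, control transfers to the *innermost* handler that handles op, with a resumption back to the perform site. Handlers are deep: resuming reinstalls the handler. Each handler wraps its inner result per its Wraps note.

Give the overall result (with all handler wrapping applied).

Answer: [(0, (8, 3)), (0, (8, 3))]

Step-by-step:
tell(8) @ H0 ⇒ log+=8
choose[2, 2] @ H1
  branch[0] choose=2:
    tell(3) @ H0 ⇒ log+=3
    H0 returns (0, (8, 3))
    H1 returns [(0, (8, 3))]
  branch[1] choose=2:
    tell(3) @ H0 ⇒ log+=3
    H0 returns (0, (8, 3))
    H1 returns [(0, (8, 3))]
= [(0, (8, 3)), (0, (8, 3))]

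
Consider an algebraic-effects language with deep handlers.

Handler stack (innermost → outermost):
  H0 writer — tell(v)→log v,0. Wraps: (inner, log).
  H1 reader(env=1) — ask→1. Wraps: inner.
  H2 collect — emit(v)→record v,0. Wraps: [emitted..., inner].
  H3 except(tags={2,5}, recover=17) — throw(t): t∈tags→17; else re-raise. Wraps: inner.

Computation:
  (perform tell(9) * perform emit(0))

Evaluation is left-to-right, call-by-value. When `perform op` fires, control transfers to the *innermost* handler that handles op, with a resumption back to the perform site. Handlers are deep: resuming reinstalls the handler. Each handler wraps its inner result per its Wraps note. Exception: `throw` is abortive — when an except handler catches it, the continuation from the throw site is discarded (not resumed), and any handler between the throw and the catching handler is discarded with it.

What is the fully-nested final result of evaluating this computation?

Evaluation trace:
tell(9) @ H0 ⇒ log+=9
emit(0) @ H2 ⇒ out+=0
H0 returns (0, (9))
H1 returns (0, (9))
H2 returns [0, (0, (9))]
H3 returns [0, (0, (9))]
= [0, (0, (9))]

Answer: [0, (0, (9))]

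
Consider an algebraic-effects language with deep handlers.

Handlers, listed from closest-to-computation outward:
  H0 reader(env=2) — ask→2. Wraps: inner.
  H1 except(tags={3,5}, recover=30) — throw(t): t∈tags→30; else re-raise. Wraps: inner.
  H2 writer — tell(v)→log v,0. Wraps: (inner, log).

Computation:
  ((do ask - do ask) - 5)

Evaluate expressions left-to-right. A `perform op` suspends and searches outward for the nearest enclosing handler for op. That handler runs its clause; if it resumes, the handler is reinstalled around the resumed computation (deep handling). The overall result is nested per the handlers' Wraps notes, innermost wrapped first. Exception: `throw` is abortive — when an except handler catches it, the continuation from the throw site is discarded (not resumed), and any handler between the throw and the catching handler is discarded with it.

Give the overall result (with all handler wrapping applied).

Answer: (-5, ())

Step-by-step:
ask @ H0 ⇒ 2
ask @ H0 ⇒ 2
H0 returns -5
H1 returns -5
H2 returns (-5, ())
= (-5, ())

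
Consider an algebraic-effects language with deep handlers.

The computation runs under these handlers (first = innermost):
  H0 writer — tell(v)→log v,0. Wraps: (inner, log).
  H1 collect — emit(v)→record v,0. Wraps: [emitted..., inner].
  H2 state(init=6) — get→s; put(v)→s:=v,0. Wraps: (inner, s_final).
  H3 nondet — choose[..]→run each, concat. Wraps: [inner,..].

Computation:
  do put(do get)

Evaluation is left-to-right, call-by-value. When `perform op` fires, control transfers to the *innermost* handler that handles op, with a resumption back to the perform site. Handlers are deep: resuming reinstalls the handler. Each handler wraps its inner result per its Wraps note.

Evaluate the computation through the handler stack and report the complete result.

Answer: [([(0, ())], 6)]

Step-by-step:
get @ H2 ⇒ 6
put(6) @ H2 ⇒ s:=6
H0 returns (0, ())
H1 returns [(0, ())]
H2 returns ([(0, ())], 6)
H3 returns [([(0, ())], 6)]
= [([(0, ())], 6)]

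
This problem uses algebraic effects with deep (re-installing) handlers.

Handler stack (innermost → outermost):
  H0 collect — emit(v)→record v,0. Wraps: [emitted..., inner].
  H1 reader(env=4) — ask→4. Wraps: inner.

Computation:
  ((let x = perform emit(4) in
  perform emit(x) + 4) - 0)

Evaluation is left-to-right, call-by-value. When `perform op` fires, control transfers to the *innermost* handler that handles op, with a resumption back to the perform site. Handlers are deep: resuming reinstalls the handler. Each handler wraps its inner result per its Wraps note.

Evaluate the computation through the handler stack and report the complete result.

Evaluation trace:
emit(4) @ H0 ⇒ out+=4
emit(0) @ H0 ⇒ out+=0
H0 returns [4, 0, 4]
H1 returns [4, 0, 4]
= [4, 0, 4]

Answer: [4, 0, 4]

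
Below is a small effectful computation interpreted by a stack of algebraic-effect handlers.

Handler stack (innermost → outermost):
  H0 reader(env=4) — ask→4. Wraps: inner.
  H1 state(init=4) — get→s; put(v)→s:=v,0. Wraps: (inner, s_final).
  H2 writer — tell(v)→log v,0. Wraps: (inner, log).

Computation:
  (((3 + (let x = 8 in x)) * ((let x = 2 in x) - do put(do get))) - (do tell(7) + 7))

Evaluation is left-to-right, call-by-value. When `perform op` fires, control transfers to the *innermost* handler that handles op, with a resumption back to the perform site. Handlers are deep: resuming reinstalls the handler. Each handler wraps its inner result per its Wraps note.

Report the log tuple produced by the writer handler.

Answer: (7)

Evaluation trace:
get @ H1 ⇒ 4
put(4) @ H1 ⇒ s:=4
tell(7) @ H2 ⇒ log+=7
H0 returns 15
H1 returns (15, 4)
H2 returns ((15, 4), (7))
= ((15, 4), (7))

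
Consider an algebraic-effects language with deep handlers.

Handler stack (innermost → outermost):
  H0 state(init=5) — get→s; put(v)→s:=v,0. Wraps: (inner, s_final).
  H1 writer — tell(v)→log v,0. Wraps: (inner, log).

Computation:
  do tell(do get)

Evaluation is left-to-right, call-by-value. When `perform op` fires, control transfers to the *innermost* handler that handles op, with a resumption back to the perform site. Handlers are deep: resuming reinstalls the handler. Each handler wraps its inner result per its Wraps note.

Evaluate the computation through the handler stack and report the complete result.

Answer: ((0, 5), (5))

Working:
get @ H0 ⇒ 5
tell(5) @ H1 ⇒ log+=5
H0 returns (0, 5)
H1 returns ((0, 5), (5))
= ((0, 5), (5))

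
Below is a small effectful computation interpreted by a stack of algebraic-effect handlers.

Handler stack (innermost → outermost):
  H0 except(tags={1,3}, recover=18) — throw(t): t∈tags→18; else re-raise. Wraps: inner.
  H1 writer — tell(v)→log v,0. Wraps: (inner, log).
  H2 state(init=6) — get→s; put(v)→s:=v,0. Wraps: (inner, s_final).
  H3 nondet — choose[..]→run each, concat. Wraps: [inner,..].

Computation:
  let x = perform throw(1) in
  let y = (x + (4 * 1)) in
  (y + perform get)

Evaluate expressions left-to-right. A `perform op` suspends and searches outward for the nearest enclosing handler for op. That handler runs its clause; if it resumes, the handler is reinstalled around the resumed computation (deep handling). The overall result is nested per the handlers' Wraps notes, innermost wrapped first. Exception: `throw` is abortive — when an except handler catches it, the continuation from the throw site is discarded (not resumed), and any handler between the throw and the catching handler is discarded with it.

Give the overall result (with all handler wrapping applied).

Answer: [((18, ()), 6)]

Step-by-step:
throw(1) @ H0 caught ⇒ 18
H1 returns (18, ())
H2 returns ((18, ()), 6)
H3 returns [((18, ()), 6)]
= [((18, ()), 6)]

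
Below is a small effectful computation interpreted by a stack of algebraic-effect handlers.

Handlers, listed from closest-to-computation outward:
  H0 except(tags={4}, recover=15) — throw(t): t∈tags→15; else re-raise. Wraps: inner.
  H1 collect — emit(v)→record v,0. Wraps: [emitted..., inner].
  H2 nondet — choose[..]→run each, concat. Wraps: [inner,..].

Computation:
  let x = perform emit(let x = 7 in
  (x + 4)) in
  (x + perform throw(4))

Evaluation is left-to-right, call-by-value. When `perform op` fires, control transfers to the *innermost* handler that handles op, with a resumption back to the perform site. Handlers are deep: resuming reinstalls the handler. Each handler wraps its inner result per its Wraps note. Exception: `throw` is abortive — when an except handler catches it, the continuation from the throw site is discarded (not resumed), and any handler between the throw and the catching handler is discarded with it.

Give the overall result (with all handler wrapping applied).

Answer: [[11, 15]]

Step-by-step:
emit(11) @ H1 ⇒ out+=11
throw(4) @ H0 caught ⇒ 15
H1 returns [11, 15]
H2 returns [[11, 15]]
= [[11, 15]]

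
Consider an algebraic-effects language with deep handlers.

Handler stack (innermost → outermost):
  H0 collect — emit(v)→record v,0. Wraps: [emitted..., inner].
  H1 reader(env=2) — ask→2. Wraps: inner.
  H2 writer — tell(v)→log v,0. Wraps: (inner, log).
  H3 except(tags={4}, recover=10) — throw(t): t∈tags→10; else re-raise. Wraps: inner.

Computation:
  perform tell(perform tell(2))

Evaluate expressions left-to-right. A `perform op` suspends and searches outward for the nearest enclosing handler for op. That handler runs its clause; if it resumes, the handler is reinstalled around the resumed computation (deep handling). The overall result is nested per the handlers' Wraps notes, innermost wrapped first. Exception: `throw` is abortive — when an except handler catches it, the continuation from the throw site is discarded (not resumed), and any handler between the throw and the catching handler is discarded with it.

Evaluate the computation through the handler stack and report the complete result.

Working:
tell(2) @ H2 ⇒ log+=2
tell(0) @ H2 ⇒ log+=0
H0 returns [0]
H1 returns [0]
H2 returns ([0], (2, 0))
H3 returns ([0], (2, 0))
= ([0], (2, 0))

Answer: ([0], (2, 0))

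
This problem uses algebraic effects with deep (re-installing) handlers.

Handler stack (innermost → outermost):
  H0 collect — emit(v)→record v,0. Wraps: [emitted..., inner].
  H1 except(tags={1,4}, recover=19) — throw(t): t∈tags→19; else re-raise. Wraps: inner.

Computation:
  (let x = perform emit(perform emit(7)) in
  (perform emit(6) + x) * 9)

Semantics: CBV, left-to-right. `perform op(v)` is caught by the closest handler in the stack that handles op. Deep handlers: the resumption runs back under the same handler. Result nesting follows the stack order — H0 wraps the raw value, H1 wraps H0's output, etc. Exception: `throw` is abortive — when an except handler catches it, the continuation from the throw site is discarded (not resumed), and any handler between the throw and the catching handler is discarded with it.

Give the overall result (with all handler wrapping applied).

Answer: [7, 0, 6, 0]

Step-by-step:
emit(7) @ H0 ⇒ out+=7
emit(0) @ H0 ⇒ out+=0
emit(6) @ H0 ⇒ out+=6
H0 returns [7, 0, 6, 0]
H1 returns [7, 0, 6, 0]
= [7, 0, 6, 0]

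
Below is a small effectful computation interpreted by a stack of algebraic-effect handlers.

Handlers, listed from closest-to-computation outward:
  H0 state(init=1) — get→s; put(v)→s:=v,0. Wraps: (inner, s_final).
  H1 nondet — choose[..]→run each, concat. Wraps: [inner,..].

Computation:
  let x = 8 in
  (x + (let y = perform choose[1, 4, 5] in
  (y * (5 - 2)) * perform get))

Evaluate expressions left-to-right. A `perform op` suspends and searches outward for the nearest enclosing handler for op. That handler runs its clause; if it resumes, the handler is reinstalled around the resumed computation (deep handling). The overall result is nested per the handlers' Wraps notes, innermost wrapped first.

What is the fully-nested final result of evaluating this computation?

Answer: [(11, 1), (20, 1), (23, 1)]

Evaluation trace:
choose[1, 4, 5] @ H1
  branch[0] choose=1:
    get @ H0 ⇒ 1
    H0 returns (11, 1)
    H1 returns [(11, 1)]
  branch[1] choose=4:
    get @ H0 ⇒ 1
    H0 returns (20, 1)
    H1 returns [(20, 1)]
  branch[2] choose=5:
    get @ H0 ⇒ 1
    H0 returns (23, 1)
    H1 returns [(23, 1)]
= [(11, 1), (20, 1), (23, 1)]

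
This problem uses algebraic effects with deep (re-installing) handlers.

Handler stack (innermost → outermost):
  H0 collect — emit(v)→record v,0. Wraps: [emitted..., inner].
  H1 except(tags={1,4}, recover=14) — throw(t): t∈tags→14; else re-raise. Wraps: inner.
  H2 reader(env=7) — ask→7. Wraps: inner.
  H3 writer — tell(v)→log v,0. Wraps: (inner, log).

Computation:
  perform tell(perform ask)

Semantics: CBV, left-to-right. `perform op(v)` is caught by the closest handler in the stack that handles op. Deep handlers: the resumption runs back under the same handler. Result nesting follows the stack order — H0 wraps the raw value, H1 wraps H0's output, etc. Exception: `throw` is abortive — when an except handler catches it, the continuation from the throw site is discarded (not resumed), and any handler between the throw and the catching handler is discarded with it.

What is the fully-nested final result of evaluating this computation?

Answer: ([0], (7))

Working:
ask @ H2 ⇒ 7
tell(7) @ H3 ⇒ log+=7
H0 returns [0]
H1 returns [0]
H2 returns [0]
H3 returns ([0], (7))
= ([0], (7))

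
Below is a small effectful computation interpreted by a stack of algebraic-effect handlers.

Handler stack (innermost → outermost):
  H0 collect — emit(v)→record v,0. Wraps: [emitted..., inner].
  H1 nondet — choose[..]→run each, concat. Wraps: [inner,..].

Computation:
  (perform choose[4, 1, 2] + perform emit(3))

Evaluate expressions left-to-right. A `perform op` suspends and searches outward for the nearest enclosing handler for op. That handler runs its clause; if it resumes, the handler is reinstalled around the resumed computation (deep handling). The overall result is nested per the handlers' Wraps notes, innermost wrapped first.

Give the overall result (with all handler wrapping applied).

Step-by-step:
choose[4, 1, 2] @ H1
  branch[0] choose=4:
    emit(3) @ H0 ⇒ out+=3
    H0 returns [3, 4]
    H1 returns [[3, 4]]
  branch[1] choose=1:
    emit(3) @ H0 ⇒ out+=3
    H0 returns [3, 1]
    H1 returns [[3, 1]]
  branch[2] choose=2:
    emit(3) @ H0 ⇒ out+=3
    H0 returns [3, 2]
    H1 returns [[3, 2]]
= [[3, 4], [3, 1], [3, 2]]

Answer: [[3, 4], [3, 1], [3, 2]]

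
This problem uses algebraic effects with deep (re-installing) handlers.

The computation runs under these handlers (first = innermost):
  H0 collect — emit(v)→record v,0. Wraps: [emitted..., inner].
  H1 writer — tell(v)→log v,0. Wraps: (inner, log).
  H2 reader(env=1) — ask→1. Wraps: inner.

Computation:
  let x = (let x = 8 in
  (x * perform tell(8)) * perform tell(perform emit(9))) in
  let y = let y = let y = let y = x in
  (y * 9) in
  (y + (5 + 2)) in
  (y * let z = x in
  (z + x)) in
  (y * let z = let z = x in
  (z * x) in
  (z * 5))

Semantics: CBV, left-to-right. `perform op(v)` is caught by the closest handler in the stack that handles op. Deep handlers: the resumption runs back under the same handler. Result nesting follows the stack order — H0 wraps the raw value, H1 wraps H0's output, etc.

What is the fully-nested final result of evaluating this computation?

Answer: ([9, 0], (8, 0))

Evaluation trace:
tell(8) @ H1 ⇒ log+=8
emit(9) @ H0 ⇒ out+=9
tell(0) @ H1 ⇒ log+=0
H0 returns [9, 0]
H1 returns ([9, 0], (8, 0))
H2 returns ([9, 0], (8, 0))
= ([9, 0], (8, 0))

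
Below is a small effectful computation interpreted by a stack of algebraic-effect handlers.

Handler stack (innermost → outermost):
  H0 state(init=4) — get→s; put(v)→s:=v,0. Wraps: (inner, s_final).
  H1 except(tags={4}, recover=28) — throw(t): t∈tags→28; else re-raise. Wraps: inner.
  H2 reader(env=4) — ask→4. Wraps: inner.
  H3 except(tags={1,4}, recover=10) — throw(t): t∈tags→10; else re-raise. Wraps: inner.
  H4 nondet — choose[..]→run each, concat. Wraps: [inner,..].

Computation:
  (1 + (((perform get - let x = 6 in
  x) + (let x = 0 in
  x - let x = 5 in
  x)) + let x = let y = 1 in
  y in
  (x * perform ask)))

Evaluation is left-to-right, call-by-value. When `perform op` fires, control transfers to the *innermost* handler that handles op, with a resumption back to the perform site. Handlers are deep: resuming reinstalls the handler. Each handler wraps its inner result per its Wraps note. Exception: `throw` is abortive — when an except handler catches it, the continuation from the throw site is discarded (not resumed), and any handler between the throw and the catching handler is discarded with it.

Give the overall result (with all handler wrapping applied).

Step-by-step:
get @ H0 ⇒ 4
ask @ H2 ⇒ 4
H0 returns (-2, 4)
H1 returns (-2, 4)
H2 returns (-2, 4)
H3 returns (-2, 4)
H4 returns [(-2, 4)]
= [(-2, 4)]

Answer: [(-2, 4)]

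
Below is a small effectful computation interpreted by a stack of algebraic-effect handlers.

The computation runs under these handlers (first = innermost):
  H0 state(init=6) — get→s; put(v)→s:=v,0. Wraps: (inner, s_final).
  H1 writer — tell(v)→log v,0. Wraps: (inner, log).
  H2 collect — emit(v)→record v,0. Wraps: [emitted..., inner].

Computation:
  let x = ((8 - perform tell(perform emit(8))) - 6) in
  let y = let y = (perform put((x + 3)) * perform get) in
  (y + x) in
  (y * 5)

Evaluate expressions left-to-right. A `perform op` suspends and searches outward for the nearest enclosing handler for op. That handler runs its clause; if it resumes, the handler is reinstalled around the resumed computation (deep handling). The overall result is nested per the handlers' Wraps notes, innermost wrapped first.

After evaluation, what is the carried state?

Step-by-step:
emit(8) @ H2 ⇒ out+=8
tell(0) @ H1 ⇒ log+=0
put(5) @ H0 ⇒ s:=5
get @ H0 ⇒ 5
H0 returns (10, 5)
H1 returns ((10, 5), (0))
H2 returns [8, ((10, 5), (0))]
= [8, ((10, 5), (0))]

Answer: 5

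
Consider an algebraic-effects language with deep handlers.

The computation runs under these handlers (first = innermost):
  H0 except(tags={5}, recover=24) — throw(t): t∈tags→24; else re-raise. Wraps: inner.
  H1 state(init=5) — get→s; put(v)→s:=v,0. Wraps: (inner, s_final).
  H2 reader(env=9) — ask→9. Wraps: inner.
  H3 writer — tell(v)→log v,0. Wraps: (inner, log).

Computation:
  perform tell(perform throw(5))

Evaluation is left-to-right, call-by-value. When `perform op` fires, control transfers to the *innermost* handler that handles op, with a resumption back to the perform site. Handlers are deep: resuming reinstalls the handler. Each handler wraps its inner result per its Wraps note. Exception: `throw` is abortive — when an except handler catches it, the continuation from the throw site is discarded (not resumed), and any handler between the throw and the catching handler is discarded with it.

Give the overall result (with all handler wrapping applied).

Answer: ((24, 5), ())

Working:
throw(5) @ H0 caught ⇒ 24
H1 returns (24, 5)
H2 returns (24, 5)
H3 returns ((24, 5), ())
= ((24, 5), ())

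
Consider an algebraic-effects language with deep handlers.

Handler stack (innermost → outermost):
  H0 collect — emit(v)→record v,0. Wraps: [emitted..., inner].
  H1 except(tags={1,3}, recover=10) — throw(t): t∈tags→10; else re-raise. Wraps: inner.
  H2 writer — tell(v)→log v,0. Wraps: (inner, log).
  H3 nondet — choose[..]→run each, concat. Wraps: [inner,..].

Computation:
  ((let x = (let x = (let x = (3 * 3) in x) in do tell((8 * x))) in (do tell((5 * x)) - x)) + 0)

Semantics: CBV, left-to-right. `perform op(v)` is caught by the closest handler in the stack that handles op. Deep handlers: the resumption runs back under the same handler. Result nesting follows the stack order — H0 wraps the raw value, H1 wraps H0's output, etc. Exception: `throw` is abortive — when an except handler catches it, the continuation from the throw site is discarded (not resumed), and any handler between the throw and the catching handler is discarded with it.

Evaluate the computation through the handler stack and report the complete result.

Evaluation trace:
tell(72) @ H2 ⇒ log+=72
tell(0) @ H2 ⇒ log+=0
H0 returns [0]
H1 returns [0]
H2 returns ([0], (72, 0))
H3 returns [([0], (72, 0))]
= [([0], (72, 0))]

Answer: [([0], (72, 0))]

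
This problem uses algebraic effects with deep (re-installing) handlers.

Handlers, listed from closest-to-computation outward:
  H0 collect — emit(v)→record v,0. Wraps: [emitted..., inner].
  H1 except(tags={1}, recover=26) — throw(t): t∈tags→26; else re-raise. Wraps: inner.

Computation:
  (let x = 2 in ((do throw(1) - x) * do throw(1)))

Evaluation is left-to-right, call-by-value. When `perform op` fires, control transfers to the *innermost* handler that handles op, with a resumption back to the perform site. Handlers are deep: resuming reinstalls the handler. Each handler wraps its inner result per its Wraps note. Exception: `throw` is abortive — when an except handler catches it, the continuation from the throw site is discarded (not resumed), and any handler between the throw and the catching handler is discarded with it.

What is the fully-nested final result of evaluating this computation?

Evaluation trace:
throw(1) @ H1 caught ⇒ 26
= 26

Answer: 26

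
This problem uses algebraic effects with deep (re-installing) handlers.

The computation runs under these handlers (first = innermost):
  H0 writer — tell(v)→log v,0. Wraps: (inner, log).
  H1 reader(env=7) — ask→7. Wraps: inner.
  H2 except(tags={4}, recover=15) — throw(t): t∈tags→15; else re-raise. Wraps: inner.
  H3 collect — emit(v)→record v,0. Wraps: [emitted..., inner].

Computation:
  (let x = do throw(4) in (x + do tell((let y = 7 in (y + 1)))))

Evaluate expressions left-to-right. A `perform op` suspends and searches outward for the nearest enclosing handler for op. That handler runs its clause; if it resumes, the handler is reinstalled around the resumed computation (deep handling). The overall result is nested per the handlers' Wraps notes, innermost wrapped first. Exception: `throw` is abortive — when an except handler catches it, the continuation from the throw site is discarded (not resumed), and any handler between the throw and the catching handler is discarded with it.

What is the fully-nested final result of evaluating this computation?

Answer: [15]

Step-by-step:
throw(4) @ H2 caught ⇒ 15
H3 returns [15]
= [15]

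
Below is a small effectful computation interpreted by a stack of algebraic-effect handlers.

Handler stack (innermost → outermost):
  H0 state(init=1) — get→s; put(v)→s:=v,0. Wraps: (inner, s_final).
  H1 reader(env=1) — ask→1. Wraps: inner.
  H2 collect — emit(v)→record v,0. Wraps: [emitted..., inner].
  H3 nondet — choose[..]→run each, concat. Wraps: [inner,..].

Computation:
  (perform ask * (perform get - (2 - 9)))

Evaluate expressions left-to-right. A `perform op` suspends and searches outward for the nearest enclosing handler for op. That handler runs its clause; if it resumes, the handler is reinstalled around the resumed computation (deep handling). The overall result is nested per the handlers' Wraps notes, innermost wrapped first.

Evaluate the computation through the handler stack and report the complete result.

Evaluation trace:
ask @ H1 ⇒ 1
get @ H0 ⇒ 1
H0 returns (8, 1)
H1 returns (8, 1)
H2 returns [(8, 1)]
H3 returns [[(8, 1)]]
= [[(8, 1)]]

Answer: [[(8, 1)]]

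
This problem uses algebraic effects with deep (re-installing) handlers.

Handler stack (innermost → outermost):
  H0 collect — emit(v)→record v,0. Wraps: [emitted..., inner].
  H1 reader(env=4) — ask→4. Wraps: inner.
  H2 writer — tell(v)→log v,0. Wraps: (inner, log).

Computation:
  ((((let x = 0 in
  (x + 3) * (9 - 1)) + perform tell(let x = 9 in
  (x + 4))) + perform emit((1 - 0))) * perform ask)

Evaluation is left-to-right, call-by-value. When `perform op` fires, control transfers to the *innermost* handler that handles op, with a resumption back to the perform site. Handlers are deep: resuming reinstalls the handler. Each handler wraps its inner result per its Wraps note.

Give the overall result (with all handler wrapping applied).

Answer: ([1, 96], (13))

Step-by-step:
tell(13) @ H2 ⇒ log+=13
emit(1) @ H0 ⇒ out+=1
ask @ H1 ⇒ 4
H0 returns [1, 96]
H1 returns [1, 96]
H2 returns ([1, 96], (13))
= ([1, 96], (13))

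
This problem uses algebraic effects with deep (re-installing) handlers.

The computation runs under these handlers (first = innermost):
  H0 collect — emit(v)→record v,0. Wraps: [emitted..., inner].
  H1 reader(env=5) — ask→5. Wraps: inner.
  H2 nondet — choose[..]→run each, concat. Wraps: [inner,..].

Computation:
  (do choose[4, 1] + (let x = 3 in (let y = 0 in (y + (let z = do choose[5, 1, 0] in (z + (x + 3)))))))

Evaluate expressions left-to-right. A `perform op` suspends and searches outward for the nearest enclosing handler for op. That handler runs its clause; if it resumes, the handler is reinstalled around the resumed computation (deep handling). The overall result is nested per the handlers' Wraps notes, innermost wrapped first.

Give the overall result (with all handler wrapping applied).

Answer: [[15], [11], [10], [12], [8], [7]]

Step-by-step:
choose[4, 1] @ H2
  branch[0] choose=4:
    choose[5, 1, 0] @ H2
      branch[0] choose=5:
        H0 returns [15]
        H1 returns [15]
        H2 returns [[15]]
      branch[1] choose=1:
        H0 returns [11]
        H1 returns [11]
        H2 returns [[11]]
      branch[2] choose=0:
        H0 returns [10]
        H1 returns [10]
        H2 returns [[10]]
  branch[1] choose=1:
    choose[5, 1, 0] @ H2
      branch[0] choose=5:
        H0 returns [12]
        H1 returns [12]
        H2 returns [[12]]
      branch[1] choose=1:
        H0 returns [8]
        H1 returns [8]
        H2 returns [[8]]
      branch[2] choose=0:
        H0 returns [7]
        H1 returns [7]
        H2 returns [[7]]
= [[15], [11], [10], [12], [8], [7]]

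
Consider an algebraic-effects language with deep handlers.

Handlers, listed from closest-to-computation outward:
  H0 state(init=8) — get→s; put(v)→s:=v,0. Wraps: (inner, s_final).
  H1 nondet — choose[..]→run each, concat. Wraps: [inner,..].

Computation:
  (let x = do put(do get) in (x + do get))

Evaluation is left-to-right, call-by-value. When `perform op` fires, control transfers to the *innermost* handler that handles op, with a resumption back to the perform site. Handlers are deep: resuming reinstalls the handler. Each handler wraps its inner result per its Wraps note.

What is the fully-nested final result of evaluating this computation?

Step-by-step:
get @ H0 ⇒ 8
put(8) @ H0 ⇒ s:=8
get @ H0 ⇒ 8
H0 returns (8, 8)
H1 returns [(8, 8)]
= [(8, 8)]

Answer: [(8, 8)]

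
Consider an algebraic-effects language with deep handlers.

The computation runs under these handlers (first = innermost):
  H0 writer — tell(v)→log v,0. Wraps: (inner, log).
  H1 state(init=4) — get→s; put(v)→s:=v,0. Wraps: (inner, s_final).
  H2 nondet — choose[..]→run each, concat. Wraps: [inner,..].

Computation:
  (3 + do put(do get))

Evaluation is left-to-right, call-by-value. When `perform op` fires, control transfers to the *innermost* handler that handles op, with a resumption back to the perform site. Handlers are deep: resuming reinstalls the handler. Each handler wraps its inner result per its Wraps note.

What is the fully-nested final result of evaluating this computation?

Answer: [((3, ()), 4)]

Step-by-step:
get @ H1 ⇒ 4
put(4) @ H1 ⇒ s:=4
H0 returns (3, ())
H1 returns ((3, ()), 4)
H2 returns [((3, ()), 4)]
= [((3, ()), 4)]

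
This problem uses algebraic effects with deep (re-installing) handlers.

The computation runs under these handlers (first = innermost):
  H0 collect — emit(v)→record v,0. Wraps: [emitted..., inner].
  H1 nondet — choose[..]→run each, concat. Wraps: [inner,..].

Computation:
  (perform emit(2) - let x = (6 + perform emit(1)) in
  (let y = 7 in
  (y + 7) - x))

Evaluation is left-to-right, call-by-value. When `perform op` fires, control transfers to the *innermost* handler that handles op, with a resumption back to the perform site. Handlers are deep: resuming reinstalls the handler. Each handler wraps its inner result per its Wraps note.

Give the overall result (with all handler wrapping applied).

Answer: [[2, 1, -8]]

Working:
emit(2) @ H0 ⇒ out+=2
emit(1) @ H0 ⇒ out+=1
H0 returns [2, 1, -8]
H1 returns [[2, 1, -8]]
= [[2, 1, -8]]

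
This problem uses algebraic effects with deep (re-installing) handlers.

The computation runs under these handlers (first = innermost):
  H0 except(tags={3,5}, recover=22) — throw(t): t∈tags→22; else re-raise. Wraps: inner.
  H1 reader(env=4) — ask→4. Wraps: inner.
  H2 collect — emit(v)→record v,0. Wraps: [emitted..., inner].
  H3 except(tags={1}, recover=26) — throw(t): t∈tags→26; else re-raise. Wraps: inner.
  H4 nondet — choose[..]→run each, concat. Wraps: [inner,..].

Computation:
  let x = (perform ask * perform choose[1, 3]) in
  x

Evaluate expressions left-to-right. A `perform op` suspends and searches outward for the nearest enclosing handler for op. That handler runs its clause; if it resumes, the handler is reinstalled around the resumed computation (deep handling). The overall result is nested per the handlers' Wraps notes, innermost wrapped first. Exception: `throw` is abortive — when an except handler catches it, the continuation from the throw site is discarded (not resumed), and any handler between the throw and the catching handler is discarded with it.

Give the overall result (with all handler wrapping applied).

Answer: [[4], [12]]

Step-by-step:
ask @ H1 ⇒ 4
choose[1, 3] @ H4
  branch[0] choose=1:
    H0 returns 4
    H1 returns 4
    H2 returns [4]
    H3 returns [4]
    H4 returns [[4]]
  branch[1] choose=3:
    H0 returns 12
    H1 returns 12
    H2 returns [12]
    H3 returns [12]
    H4 returns [[12]]
= [[4], [12]]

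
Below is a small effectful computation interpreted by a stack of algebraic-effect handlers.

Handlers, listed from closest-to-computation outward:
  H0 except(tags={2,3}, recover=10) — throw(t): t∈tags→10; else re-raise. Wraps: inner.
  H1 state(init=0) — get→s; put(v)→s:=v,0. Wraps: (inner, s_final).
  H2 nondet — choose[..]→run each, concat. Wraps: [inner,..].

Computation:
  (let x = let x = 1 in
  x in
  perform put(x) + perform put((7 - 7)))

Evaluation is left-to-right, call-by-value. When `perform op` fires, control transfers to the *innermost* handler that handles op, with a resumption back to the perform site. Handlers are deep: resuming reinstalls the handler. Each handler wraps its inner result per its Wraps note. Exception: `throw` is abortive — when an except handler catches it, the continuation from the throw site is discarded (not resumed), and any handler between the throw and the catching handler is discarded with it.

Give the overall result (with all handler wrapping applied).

Answer: [(0, 0)]

Evaluation trace:
put(1) @ H1 ⇒ s:=1
put(0) @ H1 ⇒ s:=0
H0 returns 0
H1 returns (0, 0)
H2 returns [(0, 0)]
= [(0, 0)]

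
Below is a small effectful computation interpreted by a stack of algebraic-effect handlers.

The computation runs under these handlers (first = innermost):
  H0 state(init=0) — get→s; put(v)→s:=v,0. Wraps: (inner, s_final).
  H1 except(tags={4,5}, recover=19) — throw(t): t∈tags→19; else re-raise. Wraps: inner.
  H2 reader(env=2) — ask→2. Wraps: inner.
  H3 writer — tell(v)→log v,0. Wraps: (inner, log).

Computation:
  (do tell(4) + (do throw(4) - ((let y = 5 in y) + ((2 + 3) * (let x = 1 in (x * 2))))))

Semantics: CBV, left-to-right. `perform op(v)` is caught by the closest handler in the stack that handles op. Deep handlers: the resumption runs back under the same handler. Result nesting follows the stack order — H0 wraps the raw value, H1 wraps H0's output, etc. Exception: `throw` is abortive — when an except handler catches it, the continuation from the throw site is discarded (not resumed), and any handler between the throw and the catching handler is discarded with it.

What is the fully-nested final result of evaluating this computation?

Answer: (19, (4))

Working:
tell(4) @ H3 ⇒ log+=4
throw(4) @ H1 caught ⇒ 19
H2 returns 19
H3 returns (19, (4))
= (19, (4))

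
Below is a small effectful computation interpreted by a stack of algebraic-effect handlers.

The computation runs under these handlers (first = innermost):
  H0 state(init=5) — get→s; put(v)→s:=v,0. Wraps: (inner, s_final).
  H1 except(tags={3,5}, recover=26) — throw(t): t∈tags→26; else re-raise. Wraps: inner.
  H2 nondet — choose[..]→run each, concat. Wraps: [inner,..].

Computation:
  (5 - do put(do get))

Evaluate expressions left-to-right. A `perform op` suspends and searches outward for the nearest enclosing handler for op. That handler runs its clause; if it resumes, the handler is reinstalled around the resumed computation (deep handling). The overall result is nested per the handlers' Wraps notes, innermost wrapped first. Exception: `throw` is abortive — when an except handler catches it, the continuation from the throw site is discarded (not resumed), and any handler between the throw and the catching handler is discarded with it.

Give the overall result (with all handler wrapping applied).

Answer: [(5, 5)]

Evaluation trace:
get @ H0 ⇒ 5
put(5) @ H0 ⇒ s:=5
H0 returns (5, 5)
H1 returns (5, 5)
H2 returns [(5, 5)]
= [(5, 5)]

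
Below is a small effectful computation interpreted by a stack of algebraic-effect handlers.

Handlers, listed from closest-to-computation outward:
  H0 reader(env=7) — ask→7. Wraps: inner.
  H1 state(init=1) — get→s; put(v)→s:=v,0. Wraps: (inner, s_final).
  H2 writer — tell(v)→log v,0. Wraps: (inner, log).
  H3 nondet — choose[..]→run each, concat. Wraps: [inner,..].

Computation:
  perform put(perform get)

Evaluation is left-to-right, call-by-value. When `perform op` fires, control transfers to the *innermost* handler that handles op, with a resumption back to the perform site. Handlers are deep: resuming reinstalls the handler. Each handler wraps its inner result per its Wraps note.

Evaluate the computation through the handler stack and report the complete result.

Answer: [((0, 1), ())]

Step-by-step:
get @ H1 ⇒ 1
put(1) @ H1 ⇒ s:=1
H0 returns 0
H1 returns (0, 1)
H2 returns ((0, 1), ())
H3 returns [((0, 1), ())]
= [((0, 1), ())]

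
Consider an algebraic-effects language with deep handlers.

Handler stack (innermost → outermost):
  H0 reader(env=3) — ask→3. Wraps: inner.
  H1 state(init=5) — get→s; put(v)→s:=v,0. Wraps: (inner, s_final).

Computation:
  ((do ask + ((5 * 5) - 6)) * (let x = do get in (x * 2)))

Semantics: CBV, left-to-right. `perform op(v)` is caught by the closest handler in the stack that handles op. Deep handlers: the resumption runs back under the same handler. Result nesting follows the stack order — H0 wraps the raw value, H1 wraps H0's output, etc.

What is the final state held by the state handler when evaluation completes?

Answer: 5

Working:
ask @ H0 ⇒ 3
get @ H1 ⇒ 5
H0 returns 220
H1 returns (220, 5)
= (220, 5)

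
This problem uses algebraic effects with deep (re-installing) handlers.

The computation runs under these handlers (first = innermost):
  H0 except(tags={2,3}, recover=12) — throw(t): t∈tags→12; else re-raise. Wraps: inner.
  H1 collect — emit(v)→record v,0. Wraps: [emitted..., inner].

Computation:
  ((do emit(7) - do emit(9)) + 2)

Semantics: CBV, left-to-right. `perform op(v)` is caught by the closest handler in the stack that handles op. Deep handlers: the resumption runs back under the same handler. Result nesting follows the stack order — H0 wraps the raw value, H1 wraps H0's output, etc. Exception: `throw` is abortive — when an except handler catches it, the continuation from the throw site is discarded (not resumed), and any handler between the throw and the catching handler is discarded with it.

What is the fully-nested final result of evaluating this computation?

Working:
emit(7) @ H1 ⇒ out+=7
emit(9) @ H1 ⇒ out+=9
H0 returns 2
H1 returns [7, 9, 2]
= [7, 9, 2]

Answer: [7, 9, 2]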